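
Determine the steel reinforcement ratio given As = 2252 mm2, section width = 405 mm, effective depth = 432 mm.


rho = As / (b * d)
= 2252 / (405 * 432)
= 0.0129

0.0129


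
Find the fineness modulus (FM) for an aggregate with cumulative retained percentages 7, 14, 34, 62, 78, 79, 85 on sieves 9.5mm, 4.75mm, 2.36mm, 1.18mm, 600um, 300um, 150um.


FM = sum(cumulative % retained) / 100
= 359 / 100
= 3.59

3.59


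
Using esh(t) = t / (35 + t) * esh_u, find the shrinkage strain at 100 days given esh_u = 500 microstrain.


esh(100) = 100 / (35 + 100) * 500
= 100 / 135 * 500
= 370.4 microstrain

370.4


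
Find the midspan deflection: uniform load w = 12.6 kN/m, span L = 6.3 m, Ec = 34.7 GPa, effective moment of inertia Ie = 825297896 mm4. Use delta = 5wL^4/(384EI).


Convert: L = 6.3 m = 6300 mm, Ec = 34.7 GPa = 34700 MPa
delta = 5 * 12.6 * 6300^4 / (384 * 34700 * 825297896)
= 9.02 mm

9.02


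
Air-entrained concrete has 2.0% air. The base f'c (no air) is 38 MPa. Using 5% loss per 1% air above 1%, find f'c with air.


Strength loss = (2.0 - 1) * 5 = 5.0%
f'c = 38 * (1 - 5.0/100)
= 36.1 MPa

36.1


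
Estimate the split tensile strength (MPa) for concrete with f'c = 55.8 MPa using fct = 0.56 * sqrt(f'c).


fct = 0.56 * sqrt(55.8)
= 0.56 * 7.47
= 4.183 MPa

4.183


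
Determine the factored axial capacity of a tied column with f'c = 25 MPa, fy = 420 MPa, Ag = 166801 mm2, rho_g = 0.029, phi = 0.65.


Ast = rho * Ag = 0.029 * 166801 = 4837.229 mm2
phi*Pn = 0.65 * 0.80 * (0.85 * 25 * (166801 - 4837.229) + 420 * 4837.229) / 1000
= 2846.15 kN

2846.15


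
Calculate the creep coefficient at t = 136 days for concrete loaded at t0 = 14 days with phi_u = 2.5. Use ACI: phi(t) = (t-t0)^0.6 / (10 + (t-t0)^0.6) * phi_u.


dt = 136 - 14 = 122
phi = 122^0.6 / (10 + 122^0.6) * 2.5
= 1.603

1.603


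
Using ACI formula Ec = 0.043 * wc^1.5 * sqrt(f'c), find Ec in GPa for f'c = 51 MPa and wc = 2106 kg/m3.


Ec = 0.043 * 2106^1.5 * sqrt(51) / 1000
= 29.68 GPa

29.68


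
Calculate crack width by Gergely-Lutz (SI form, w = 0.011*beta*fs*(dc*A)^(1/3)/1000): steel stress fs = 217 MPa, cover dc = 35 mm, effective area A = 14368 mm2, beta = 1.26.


w = 0.011 * beta * fs * (dc * A)^(1/3) / 1000
= 0.011 * 1.26 * 217 * (35 * 14368)^(1/3) / 1000
= 0.239 mm

0.239


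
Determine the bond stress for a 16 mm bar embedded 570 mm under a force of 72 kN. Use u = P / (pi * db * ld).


u = P / (pi * db * ld)
= 72 * 1000 / (pi * 16 * 570)
= 2.513 MPa

2.513


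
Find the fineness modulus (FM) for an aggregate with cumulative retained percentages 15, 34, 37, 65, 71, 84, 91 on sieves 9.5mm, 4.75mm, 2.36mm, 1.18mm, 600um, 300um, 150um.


FM = sum(cumulative % retained) / 100
= 397 / 100
= 3.97

3.97


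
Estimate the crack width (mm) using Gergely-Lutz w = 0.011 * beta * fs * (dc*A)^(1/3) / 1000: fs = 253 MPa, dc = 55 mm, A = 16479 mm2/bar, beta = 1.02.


w = 0.011 * beta * fs * (dc * A)^(1/3) / 1000
= 0.011 * 1.02 * 253 * (55 * 16479)^(1/3) / 1000
= 0.275 mm

0.275


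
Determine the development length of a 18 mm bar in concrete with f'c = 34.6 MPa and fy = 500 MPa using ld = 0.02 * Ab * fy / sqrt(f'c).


Ab = pi * 18^2 / 4 = 254.469 mm2
ld = 0.02 * 254.469 * 500 / sqrt(34.6)
= 432.6 mm

432.6


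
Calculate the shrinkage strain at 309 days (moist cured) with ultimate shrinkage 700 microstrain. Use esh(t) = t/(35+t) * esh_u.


esh(309) = 309 / (35 + 309) * 700
= 309 / 344 * 700
= 628.8 microstrain

628.8


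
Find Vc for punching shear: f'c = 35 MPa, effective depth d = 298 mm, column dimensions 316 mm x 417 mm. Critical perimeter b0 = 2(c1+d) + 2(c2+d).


b0 = 2*(316 + 298) + 2*(417 + 298) = 2658 mm
Vc = 0.33 * sqrt(35) * 2658 * 298 / 1000
= 1546.39 kN

1546.39


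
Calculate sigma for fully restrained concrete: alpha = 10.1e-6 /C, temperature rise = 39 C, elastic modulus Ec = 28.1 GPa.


sigma = alpha * dT * Ec
= 10.1e-6 * 39 * 28.1 * 1000
= 11.069 MPa

11.069


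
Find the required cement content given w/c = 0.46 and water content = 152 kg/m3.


Cement = water / (w/c)
= 152 / 0.46
= 330.4 kg/m3

330.4


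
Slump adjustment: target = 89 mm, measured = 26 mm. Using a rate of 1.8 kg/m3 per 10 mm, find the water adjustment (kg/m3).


Difference = 89 - 26 = 63 mm
Water adjustment = 63 * 1.8 / 10 = 11.3 kg/m3

11.3


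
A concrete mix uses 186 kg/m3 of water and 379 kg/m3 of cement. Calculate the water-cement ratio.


w/c = water / cement
w/c = 186 / 379 = 0.491

0.491


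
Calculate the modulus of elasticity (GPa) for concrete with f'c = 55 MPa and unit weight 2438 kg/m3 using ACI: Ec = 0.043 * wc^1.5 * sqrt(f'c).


Ec = 0.043 * 2438^1.5 * sqrt(55) / 1000
= 38.39 GPa

38.39


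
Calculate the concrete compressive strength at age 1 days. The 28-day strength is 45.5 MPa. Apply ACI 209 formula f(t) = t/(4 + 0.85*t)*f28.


f(1) = 1 / (4 + 0.85 * 1) * 45.5
= 1 / 4.85 * 45.5
= 9.38 MPa

9.38


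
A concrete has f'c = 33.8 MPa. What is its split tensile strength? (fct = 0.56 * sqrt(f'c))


fct = 0.56 * sqrt(33.8)
= 0.56 * 5.814
= 3.256 MPa

3.256


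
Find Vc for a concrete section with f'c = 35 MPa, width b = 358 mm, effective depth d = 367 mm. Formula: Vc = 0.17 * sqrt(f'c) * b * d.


Vc = 0.17 * sqrt(35) * 358 * 367 / 1000
= 132.14 kN

132.14


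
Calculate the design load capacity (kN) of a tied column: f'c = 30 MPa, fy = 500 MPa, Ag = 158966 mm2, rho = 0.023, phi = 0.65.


Ast = rho * Ag = 0.023 * 158966 = 3656.218 mm2
phi*Pn = 0.65 * 0.80 * (0.85 * 30 * (158966 - 3656.218) + 500 * 3656.218) / 1000
= 3010.02 kN

3010.02


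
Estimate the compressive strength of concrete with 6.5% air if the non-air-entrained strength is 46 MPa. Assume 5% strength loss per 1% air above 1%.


Strength loss = (6.5 - 1) * 5 = 27.5%
f'c = 46 * (1 - 27.5/100)
= 33.35 MPa

33.35


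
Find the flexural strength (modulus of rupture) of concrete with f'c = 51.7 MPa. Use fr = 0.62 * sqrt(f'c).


fr = 0.62 * sqrt(51.7)
= 4.458 MPa

4.458


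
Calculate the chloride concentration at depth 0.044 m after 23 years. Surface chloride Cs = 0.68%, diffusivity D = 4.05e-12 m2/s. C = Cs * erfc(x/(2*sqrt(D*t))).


t_seconds = 23 * 365.25 * 24 * 3600 = 725824800.0 s
arg = 0.044 / (2 * sqrt(4.05e-12 * 725824800.0))
= 0.4058
erfc(0.4058) = 0.5661
C = 0.68 * 0.5661 = 0.3849%

0.3849


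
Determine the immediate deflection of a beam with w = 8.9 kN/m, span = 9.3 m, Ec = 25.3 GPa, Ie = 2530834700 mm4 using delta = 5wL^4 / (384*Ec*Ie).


Convert: L = 9.3 m = 9300 mm, Ec = 25.3 GPa = 25300 MPa
delta = 5 * 8.9 * 9300^4 / (384 * 25300 * 2530834700)
= 13.54 mm

13.54


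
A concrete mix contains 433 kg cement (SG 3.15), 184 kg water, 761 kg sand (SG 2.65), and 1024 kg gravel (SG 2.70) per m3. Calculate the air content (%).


Vol cement = 433 / (3.15 * 1000) = 0.13746 m3
Vol water = 184 / 1000 = 0.184 m3
Vol sand = 761 / (2.65 * 1000) = 0.28717 m3
Vol gravel = 1024 / (2.70 * 1000) = 0.379259 m3
Total solid + water volume = 0.987889 m3
Air = (1 - 0.987889) * 100 = 1.21%

1.21


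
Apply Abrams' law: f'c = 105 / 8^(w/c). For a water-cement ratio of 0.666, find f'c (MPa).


f'c = 105 / 8^0.666
= 105 / 3.994
= 26.29 MPa

26.29


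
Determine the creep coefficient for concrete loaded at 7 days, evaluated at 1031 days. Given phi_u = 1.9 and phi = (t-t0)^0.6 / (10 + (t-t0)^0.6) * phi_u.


dt = 1031 - 7 = 1024
phi = 1024^0.6 / (10 + 1024^0.6) * 1.9
= 1.643

1.643


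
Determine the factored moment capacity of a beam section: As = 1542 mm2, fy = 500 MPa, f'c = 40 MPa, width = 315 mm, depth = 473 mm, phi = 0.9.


a = As * fy / (0.85 * f'c * b)
= 1542 * 500 / (0.85 * 40 * 315)
= 71.9888 mm
Mn = As * fy * (d - a/2) / 10^6
= 336.9313 kN-m
phi*Mn = 0.9 * 336.9313 = 303.24 kN-m

303.24


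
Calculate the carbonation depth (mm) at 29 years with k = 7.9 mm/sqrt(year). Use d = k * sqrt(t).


depth = k * sqrt(t)
= 7.9 * sqrt(29)
= 42.54 mm

42.54


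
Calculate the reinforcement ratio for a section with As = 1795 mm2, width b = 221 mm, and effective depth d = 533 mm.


rho = As / (b * d)
= 1795 / (221 * 533)
= 0.0152

0.0152


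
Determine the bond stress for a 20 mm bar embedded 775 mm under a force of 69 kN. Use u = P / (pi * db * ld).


u = P / (pi * db * ld)
= 69 * 1000 / (pi * 20 * 775)
= 1.417 MPa

1.417


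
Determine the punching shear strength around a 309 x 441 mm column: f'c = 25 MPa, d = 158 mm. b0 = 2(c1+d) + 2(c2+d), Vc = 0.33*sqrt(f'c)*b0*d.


b0 = 2*(309 + 158) + 2*(441 + 158) = 2132 mm
Vc = 0.33 * sqrt(25) * 2132 * 158 / 1000
= 555.81 kN

555.81


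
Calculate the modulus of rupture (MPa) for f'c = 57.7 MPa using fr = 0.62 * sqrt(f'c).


fr = 0.62 * sqrt(57.7)
= 4.71 MPa

4.71


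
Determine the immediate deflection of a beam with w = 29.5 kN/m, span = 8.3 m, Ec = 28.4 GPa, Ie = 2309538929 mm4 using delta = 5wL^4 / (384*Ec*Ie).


Convert: L = 8.3 m = 8300 mm, Ec = 28.4 GPa = 28400 MPa
delta = 5 * 29.5 * 8300^4 / (384 * 28400 * 2309538929)
= 27.79 mm

27.79


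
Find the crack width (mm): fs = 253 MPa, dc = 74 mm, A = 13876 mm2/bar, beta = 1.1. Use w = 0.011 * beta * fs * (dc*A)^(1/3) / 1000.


w = 0.011 * beta * fs * (dc * A)^(1/3) / 1000
= 0.011 * 1.1 * 253 * (74 * 13876)^(1/3) / 1000
= 0.309 mm

0.309


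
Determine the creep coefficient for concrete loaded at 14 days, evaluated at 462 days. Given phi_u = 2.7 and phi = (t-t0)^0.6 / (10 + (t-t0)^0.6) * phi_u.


dt = 462 - 14 = 448
phi = 448^0.6 / (10 + 448^0.6) * 2.7
= 2.149

2.149


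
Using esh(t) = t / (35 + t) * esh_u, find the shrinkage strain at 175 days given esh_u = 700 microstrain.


esh(175) = 175 / (35 + 175) * 700
= 175 / 210 * 700
= 583.3 microstrain

583.3


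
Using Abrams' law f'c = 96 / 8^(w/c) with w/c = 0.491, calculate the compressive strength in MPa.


f'c = 96 / 8^0.491
= 96 / 2.776
= 34.58 MPa

34.58


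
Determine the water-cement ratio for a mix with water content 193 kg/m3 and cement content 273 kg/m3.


w/c = water / cement
w/c = 193 / 273 = 0.707

0.707


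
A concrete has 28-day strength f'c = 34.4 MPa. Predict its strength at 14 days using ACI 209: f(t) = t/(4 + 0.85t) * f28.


f(14) = 14 / (4 + 0.85 * 14) * 34.4
= 14 / 15.9 * 34.4
= 30.29 MPa

30.29


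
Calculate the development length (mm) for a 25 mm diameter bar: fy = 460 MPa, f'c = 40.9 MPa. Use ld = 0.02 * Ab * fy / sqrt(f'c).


Ab = pi * 25^2 / 4 = 490.874 mm2
ld = 0.02 * 490.874 * 460 / sqrt(40.9)
= 706.1 mm

706.1


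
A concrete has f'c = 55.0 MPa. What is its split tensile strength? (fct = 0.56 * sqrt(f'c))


fct = 0.56 * sqrt(55.0)
= 0.56 * 7.416
= 4.153 MPa

4.153


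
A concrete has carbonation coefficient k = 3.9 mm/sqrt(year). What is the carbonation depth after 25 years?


depth = k * sqrt(t)
= 3.9 * sqrt(25)
= 19.5 mm

19.5


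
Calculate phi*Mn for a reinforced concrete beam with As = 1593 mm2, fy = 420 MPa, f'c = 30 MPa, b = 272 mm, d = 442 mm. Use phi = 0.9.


a = As * fy / (0.85 * f'c * b)
= 1593 * 420 / (0.85 * 30 * 272)
= 96.4619 mm
Mn = As * fy * (d - a/2) / 10^6
= 263.4551 kN-m
phi*Mn = 0.9 * 263.4551 = 237.11 kN-m

237.11


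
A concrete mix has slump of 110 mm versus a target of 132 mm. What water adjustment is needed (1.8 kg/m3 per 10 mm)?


Difference = 132 - 110 = 22 mm
Water adjustment = 22 * 1.8 / 10 = 4.0 kg/m3

4.0


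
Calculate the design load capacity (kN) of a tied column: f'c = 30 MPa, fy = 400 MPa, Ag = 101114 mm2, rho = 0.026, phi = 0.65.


Ast = rho * Ag = 0.026 * 101114 = 2628.964 mm2
phi*Pn = 0.65 * 0.80 * (0.85 * 30 * (101114 - 2628.964) + 400 * 2628.964) / 1000
= 1852.74 kN

1852.74


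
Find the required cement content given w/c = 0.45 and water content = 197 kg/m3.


Cement = water / (w/c)
= 197 / 0.45
= 437.8 kg/m3

437.8


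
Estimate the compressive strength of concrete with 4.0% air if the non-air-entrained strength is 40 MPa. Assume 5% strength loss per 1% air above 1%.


Strength loss = (4.0 - 1) * 5 = 15.0%
f'c = 40 * (1 - 15.0/100)
= 34.0 MPa

34.0


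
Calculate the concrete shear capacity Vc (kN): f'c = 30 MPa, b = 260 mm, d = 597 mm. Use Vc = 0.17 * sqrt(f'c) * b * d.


Vc = 0.17 * sqrt(30) * 260 * 597 / 1000
= 144.53 kN

144.53


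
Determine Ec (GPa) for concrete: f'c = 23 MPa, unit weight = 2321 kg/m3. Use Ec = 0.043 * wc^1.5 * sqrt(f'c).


Ec = 0.043 * 2321^1.5 * sqrt(23) / 1000
= 23.06 GPa

23.06


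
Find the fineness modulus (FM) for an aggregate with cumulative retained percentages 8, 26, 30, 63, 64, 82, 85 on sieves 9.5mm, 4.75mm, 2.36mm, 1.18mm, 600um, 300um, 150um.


FM = sum(cumulative % retained) / 100
= 358 / 100
= 3.58

3.58


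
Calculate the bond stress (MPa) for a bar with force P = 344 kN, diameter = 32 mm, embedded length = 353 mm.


u = P / (pi * db * ld)
= 344 * 1000 / (pi * 32 * 353)
= 9.694 MPa

9.694


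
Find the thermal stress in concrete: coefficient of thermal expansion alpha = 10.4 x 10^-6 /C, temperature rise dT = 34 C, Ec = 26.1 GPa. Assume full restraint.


sigma = alpha * dT * Ec
= 10.4e-6 * 34 * 26.1 * 1000
= 9.229 MPa

9.229


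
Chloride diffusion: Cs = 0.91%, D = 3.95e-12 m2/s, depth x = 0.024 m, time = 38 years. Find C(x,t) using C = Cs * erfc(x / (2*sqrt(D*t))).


t_seconds = 38 * 365.25 * 24 * 3600 = 1199188800.0 s
arg = 0.024 / (2 * sqrt(3.95e-12 * 1199188800.0))
= 0.1744
erfc(0.1744) = 0.8052
C = 0.91 * 0.8052 = 0.7328%

0.7328


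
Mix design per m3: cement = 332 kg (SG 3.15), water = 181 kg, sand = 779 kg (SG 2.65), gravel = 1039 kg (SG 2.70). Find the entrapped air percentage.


Vol cement = 332 / (3.15 * 1000) = 0.105397 m3
Vol water = 181 / 1000 = 0.181 m3
Vol sand = 779 / (2.65 * 1000) = 0.293962 m3
Vol gravel = 1039 / (2.70 * 1000) = 0.384815 m3
Total solid + water volume = 0.965174 m3
Air = (1 - 0.965174) * 100 = 3.48%

3.48


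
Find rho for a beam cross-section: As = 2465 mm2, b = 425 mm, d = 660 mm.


rho = As / (b * d)
= 2465 / (425 * 660)
= 0.0088

0.0088


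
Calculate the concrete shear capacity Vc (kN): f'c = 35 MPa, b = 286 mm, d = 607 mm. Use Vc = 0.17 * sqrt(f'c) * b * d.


Vc = 0.17 * sqrt(35) * 286 * 607 / 1000
= 174.6 kN

174.6


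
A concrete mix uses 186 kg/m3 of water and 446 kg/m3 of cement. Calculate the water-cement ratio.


w/c = water / cement
w/c = 186 / 446 = 0.417

0.417


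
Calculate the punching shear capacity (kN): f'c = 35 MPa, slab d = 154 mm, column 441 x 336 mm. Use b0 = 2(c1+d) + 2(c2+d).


b0 = 2*(441 + 154) + 2*(336 + 154) = 2170 mm
Vc = 0.33 * sqrt(35) * 2170 * 154 / 1000
= 652.42 kN

652.42


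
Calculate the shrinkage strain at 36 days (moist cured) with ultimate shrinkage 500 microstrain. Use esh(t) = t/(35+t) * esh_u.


esh(36) = 36 / (35 + 36) * 500
= 36 / 71 * 500
= 253.5 microstrain

253.5


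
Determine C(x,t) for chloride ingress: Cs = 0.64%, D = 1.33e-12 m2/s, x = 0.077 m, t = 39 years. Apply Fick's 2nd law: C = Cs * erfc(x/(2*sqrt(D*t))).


t_seconds = 39 * 365.25 * 24 * 3600 = 1230746400.0 s
arg = 0.077 / (2 * sqrt(1.33e-12 * 1230746400.0))
= 0.9516
erfc(0.9516) = 0.1784
C = 0.64 * 0.1784 = 0.1142%

0.1142


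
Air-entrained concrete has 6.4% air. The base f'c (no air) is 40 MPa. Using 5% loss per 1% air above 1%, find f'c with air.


Strength loss = (6.4 - 1) * 5 = 27.0%
f'c = 40 * (1 - 27.0/100)
= 29.2 MPa

29.2


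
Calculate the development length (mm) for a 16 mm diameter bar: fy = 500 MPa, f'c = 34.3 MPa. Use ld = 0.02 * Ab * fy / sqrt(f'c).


Ab = pi * 16^2 / 4 = 201.062 mm2
ld = 0.02 * 201.062 * 500 / sqrt(34.3)
= 343.3 mm

343.3


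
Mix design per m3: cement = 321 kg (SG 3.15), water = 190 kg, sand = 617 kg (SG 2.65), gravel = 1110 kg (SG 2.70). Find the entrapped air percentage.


Vol cement = 321 / (3.15 * 1000) = 0.101905 m3
Vol water = 190 / 1000 = 0.19 m3
Vol sand = 617 / (2.65 * 1000) = 0.23283 m3
Vol gravel = 1110 / (2.70 * 1000) = 0.411111 m3
Total solid + water volume = 0.935846 m3
Air = (1 - 0.935846) * 100 = 6.42%

6.42


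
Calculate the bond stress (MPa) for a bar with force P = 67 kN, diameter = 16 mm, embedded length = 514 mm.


u = P / (pi * db * ld)
= 67 * 1000 / (pi * 16 * 514)
= 2.593 MPa

2.593


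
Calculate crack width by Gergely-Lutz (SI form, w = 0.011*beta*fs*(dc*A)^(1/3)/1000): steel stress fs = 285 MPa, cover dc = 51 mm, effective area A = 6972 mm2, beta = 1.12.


w = 0.011 * beta * fs * (dc * A)^(1/3) / 1000
= 0.011 * 1.12 * 285 * (51 * 6972)^(1/3) / 1000
= 0.249 mm

0.249


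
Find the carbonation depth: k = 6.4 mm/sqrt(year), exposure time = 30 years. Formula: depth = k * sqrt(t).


depth = k * sqrt(t)
= 6.4 * sqrt(30)
= 35.05 mm

35.05


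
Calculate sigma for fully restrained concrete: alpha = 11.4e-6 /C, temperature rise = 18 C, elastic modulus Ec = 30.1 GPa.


sigma = alpha * dT * Ec
= 11.4e-6 * 18 * 30.1 * 1000
= 6.177 MPa

6.177


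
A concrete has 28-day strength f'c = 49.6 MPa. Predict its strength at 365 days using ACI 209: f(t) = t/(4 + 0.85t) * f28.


f(365) = 365 / (4 + 0.85 * 365) * 49.6
= 365 / 314.25 * 49.6
= 57.61 MPa

57.61


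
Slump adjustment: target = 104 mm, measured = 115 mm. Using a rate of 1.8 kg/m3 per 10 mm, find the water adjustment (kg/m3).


Difference = 104 - 115 = -11 mm
Water adjustment = -11 * 1.8 / 10 = -2.0 kg/m3

-2.0


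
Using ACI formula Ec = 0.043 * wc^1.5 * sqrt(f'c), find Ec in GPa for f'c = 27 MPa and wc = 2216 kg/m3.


Ec = 0.043 * 2216^1.5 * sqrt(27) / 1000
= 23.31 GPa

23.31


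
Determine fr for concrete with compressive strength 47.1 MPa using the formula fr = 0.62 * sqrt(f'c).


fr = 0.62 * sqrt(47.1)
= 4.255 MPa

4.255


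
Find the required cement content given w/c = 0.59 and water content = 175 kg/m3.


Cement = water / (w/c)
= 175 / 0.59
= 296.6 kg/m3

296.6


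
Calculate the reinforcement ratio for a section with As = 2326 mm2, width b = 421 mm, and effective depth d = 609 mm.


rho = As / (b * d)
= 2326 / (421 * 609)
= 0.0091

0.0091


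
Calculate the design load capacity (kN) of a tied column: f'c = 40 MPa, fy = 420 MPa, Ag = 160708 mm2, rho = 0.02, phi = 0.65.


Ast = rho * Ag = 0.02 * 160708 = 3214.16 mm2
phi*Pn = 0.65 * 0.80 * (0.85 * 40 * (160708 - 3214.16) + 420 * 3214.16) / 1000
= 3486.46 kN

3486.46


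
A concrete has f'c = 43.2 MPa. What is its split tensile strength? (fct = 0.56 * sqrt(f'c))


fct = 0.56 * sqrt(43.2)
= 0.56 * 6.573
= 3.681 MPa

3.681


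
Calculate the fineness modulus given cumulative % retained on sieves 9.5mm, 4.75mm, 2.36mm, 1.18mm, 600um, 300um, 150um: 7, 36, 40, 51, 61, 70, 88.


FM = sum(cumulative % retained) / 100
= 353 / 100
= 3.53

3.53


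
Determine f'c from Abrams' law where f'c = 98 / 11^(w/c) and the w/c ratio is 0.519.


f'c = 98 / 11^0.519
= 98 / 3.471
= 28.23 MPa

28.23


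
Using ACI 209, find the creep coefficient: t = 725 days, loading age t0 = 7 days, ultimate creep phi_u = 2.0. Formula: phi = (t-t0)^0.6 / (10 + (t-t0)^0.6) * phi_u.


dt = 725 - 7 = 718
phi = 718^0.6 / (10 + 718^0.6) * 2.0
= 1.676

1.676


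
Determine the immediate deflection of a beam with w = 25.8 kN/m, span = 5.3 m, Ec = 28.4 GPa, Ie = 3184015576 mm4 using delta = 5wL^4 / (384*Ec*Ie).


Convert: L = 5.3 m = 5300 mm, Ec = 28.4 GPa = 28400 MPa
delta = 5 * 25.8 * 5300^4 / (384 * 28400 * 3184015576)
= 2.93 mm

2.93


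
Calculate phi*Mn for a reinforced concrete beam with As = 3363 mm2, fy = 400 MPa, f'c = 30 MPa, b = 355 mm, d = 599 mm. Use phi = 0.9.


a = As * fy / (0.85 * f'c * b)
= 3363 * 400 / (0.85 * 30 * 355)
= 148.5998 mm
Mn = As * fy * (d - a/2) / 10^6
= 705.8266 kN-m
phi*Mn = 0.9 * 705.8266 = 635.24 kN-m

635.24


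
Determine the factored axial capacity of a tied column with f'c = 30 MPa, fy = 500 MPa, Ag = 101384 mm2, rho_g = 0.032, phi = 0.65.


Ast = rho * Ag = 0.032 * 101384 = 3244.288 mm2
phi*Pn = 0.65 * 0.80 * (0.85 * 30 * (101384 - 3244.288) + 500 * 3244.288) / 1000
= 2144.85 kN

2144.85


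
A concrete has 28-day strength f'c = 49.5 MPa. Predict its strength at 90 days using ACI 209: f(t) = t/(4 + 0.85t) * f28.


f(90) = 90 / (4 + 0.85 * 90) * 49.5
= 90 / 80.5 * 49.5
= 55.34 MPa

55.34


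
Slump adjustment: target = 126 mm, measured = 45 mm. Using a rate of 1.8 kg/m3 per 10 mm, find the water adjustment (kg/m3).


Difference = 126 - 45 = 81 mm
Water adjustment = 81 * 1.8 / 10 = 14.6 kg/m3

14.6


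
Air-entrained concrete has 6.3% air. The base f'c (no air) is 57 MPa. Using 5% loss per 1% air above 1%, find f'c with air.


Strength loss = (6.3 - 1) * 5 = 26.5%
f'c = 57 * (1 - 26.5/100)
= 41.89 MPa

41.89


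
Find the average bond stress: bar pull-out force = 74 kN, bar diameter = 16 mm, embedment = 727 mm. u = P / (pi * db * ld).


u = P / (pi * db * ld)
= 74 * 1000 / (pi * 16 * 727)
= 2.025 MPa

2.025


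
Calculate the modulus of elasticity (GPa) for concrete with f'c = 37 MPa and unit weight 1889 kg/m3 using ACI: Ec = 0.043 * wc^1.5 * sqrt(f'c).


Ec = 0.043 * 1889^1.5 * sqrt(37) / 1000
= 21.47 GPa

21.47


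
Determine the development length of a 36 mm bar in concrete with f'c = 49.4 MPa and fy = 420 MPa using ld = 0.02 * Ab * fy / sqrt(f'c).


Ab = pi * 36^2 / 4 = 1017.876 mm2
ld = 0.02 * 1017.876 * 420 / sqrt(49.4)
= 1216.5 mm

1216.5


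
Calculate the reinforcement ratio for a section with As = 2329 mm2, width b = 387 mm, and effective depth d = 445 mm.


rho = As / (b * d)
= 2329 / (387 * 445)
= 0.0135

0.0135


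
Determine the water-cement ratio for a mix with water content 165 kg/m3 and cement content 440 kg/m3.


w/c = water / cement
w/c = 165 / 440 = 0.375

0.375


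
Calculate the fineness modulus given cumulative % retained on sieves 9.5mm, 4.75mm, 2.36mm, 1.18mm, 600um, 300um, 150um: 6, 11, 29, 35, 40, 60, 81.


FM = sum(cumulative % retained) / 100
= 262 / 100
= 2.62

2.62


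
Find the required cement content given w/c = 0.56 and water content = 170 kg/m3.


Cement = water / (w/c)
= 170 / 0.56
= 303.6 kg/m3

303.6


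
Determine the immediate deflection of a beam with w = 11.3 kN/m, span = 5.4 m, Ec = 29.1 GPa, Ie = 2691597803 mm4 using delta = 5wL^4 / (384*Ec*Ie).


Convert: L = 5.4 m = 5400 mm, Ec = 29.1 GPa = 29100 MPa
delta = 5 * 11.3 * 5400^4 / (384 * 29100 * 2691597803)
= 1.6 mm

1.6


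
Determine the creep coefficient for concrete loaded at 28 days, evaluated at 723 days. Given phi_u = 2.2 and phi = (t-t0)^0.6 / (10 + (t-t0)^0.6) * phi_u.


dt = 723 - 28 = 695
phi = 695^0.6 / (10 + 695^0.6) * 2.2
= 1.838

1.838


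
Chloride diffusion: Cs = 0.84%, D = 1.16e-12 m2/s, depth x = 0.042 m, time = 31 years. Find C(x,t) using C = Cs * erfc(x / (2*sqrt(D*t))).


t_seconds = 31 * 365.25 * 24 * 3600 = 978285600.0 s
arg = 0.042 / (2 * sqrt(1.16e-12 * 978285600.0))
= 0.6234
erfc(0.6234) = 0.378
C = 0.84 * 0.378 = 0.3175%

0.3175


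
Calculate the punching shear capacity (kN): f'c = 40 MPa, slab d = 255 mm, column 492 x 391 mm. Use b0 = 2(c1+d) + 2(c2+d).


b0 = 2*(492 + 255) + 2*(391 + 255) = 2786 mm
Vc = 0.33 * sqrt(40) * 2786 * 255 / 1000
= 1482.74 kN

1482.74


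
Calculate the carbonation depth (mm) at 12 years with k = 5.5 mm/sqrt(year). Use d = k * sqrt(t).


depth = k * sqrt(t)
= 5.5 * sqrt(12)
= 19.05 mm

19.05


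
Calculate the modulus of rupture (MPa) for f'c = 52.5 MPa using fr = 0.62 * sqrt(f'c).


fr = 0.62 * sqrt(52.5)
= 4.492 MPa

4.492


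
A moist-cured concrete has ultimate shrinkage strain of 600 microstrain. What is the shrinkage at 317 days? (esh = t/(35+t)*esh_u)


esh(317) = 317 / (35 + 317) * 600
= 317 / 352 * 600
= 540.3 microstrain

540.3


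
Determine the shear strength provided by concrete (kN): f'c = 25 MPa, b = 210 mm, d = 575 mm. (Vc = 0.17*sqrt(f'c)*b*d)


Vc = 0.17 * sqrt(25) * 210 * 575 / 1000
= 102.64 kN

102.64


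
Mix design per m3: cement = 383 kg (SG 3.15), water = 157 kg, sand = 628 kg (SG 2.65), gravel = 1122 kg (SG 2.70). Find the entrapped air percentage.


Vol cement = 383 / (3.15 * 1000) = 0.121587 m3
Vol water = 157 / 1000 = 0.157 m3
Vol sand = 628 / (2.65 * 1000) = 0.236981 m3
Vol gravel = 1122 / (2.70 * 1000) = 0.415556 m3
Total solid + water volume = 0.931124 m3
Air = (1 - 0.931124) * 100 = 6.89%

6.89


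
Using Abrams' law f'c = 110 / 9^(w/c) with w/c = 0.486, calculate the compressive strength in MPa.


f'c = 110 / 9^0.486
= 110 / 2.909
= 37.81 MPa

37.81


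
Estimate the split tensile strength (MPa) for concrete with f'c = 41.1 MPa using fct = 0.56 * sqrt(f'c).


fct = 0.56 * sqrt(41.1)
= 0.56 * 6.411
= 3.59 MPa

3.59


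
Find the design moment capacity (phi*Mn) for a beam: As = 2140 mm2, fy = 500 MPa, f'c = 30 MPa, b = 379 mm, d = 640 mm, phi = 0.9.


a = As * fy / (0.85 * f'c * b)
= 2140 * 500 / (0.85 * 30 * 379)
= 110.7145 mm
Mn = As * fy * (d - a/2) / 10^6
= 625.5678 kN-m
phi*Mn = 0.9 * 625.5678 = 563.01 kN-m

563.01


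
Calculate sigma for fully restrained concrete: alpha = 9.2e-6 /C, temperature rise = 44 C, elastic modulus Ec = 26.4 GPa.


sigma = alpha * dT * Ec
= 9.2e-6 * 44 * 26.4 * 1000
= 10.687 MPa

10.687


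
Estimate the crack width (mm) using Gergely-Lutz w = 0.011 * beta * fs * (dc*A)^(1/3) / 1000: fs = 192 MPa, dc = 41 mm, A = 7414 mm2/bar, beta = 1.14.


w = 0.011 * beta * fs * (dc * A)^(1/3) / 1000
= 0.011 * 1.14 * 192 * (41 * 7414)^(1/3) / 1000
= 0.162 mm

0.162


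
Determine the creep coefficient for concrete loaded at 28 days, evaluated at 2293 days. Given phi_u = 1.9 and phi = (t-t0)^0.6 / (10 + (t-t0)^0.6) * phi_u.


dt = 2293 - 28 = 2265
phi = 2265^0.6 / (10 + 2265^0.6) * 1.9
= 1.732

1.732


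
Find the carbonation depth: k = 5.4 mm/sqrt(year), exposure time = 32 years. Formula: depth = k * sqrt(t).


depth = k * sqrt(t)
= 5.4 * sqrt(32)
= 30.55 mm

30.55


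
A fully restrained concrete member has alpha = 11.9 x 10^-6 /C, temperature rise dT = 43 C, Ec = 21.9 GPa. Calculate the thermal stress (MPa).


sigma = alpha * dT * Ec
= 11.9e-6 * 43 * 21.9 * 1000
= 11.206 MPa

11.206


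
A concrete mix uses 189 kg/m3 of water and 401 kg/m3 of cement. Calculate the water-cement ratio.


w/c = water / cement
w/c = 189 / 401 = 0.471

0.471


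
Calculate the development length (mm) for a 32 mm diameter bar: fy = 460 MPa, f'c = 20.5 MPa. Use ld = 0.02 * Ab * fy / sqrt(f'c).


Ab = pi * 32^2 / 4 = 804.248 mm2
ld = 0.02 * 804.248 * 460 / sqrt(20.5)
= 1634.2 mm

1634.2


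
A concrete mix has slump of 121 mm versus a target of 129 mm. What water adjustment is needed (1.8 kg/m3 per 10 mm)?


Difference = 129 - 121 = 8 mm
Water adjustment = 8 * 1.8 / 10 = 1.4 kg/m3

1.4


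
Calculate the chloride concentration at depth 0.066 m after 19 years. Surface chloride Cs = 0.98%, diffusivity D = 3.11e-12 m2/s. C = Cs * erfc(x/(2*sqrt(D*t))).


t_seconds = 19 * 365.25 * 24 * 3600 = 599594400.0 s
arg = 0.066 / (2 * sqrt(3.11e-12 * 599594400.0))
= 0.7642
erfc(0.7642) = 0.2798
C = 0.98 * 0.2798 = 0.2742%

0.2742


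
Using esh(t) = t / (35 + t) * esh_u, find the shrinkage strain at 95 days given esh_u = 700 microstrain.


esh(95) = 95 / (35 + 95) * 700
= 95 / 130 * 700
= 511.5 microstrain

511.5


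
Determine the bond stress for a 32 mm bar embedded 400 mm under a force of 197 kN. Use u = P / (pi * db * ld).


u = P / (pi * db * ld)
= 197 * 1000 / (pi * 32 * 400)
= 4.899 MPa

4.899


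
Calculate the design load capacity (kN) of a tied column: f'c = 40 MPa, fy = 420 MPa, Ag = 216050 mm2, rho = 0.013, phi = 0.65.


Ast = rho * Ag = 0.013 * 216050 = 2808.65 mm2
phi*Pn = 0.65 * 0.80 * (0.85 * 40 * (216050 - 2808.65) + 420 * 2808.65) / 1000
= 4383.52 kN

4383.52


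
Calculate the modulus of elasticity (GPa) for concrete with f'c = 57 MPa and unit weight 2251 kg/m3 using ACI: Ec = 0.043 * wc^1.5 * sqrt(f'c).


Ec = 0.043 * 2251^1.5 * sqrt(57) / 1000
= 34.67 GPa

34.67


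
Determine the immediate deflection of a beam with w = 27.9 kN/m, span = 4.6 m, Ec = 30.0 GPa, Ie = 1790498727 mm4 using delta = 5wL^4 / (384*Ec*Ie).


Convert: L = 4.6 m = 4600 mm, Ec = 30.0 GPa = 30000 MPa
delta = 5 * 27.9 * 4600^4 / (384 * 30000 * 1790498727)
= 3.03 mm

3.03


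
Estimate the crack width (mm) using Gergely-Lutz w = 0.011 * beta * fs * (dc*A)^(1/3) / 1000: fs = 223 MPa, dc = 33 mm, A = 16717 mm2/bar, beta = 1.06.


w = 0.011 * beta * fs * (dc * A)^(1/3) / 1000
= 0.011 * 1.06 * 223 * (33 * 16717)^(1/3) / 1000
= 0.213 mm

0.213


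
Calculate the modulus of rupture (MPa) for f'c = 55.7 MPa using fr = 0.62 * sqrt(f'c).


fr = 0.62 * sqrt(55.7)
= 4.627 MPa

4.627


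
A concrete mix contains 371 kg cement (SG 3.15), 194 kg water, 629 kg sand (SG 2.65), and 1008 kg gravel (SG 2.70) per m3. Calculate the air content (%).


Vol cement = 371 / (3.15 * 1000) = 0.117778 m3
Vol water = 194 / 1000 = 0.194 m3
Vol sand = 629 / (2.65 * 1000) = 0.237358 m3
Vol gravel = 1008 / (2.70 * 1000) = 0.373333 m3
Total solid + water volume = 0.92247 m3
Air = (1 - 0.92247) * 100 = 7.75%

7.75


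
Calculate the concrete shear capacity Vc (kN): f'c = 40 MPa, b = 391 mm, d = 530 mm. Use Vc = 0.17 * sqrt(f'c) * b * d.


Vc = 0.17 * sqrt(40) * 391 * 530 / 1000
= 222.81 kN

222.81


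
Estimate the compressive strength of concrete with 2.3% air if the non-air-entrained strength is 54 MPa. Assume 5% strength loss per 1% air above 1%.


Strength loss = (2.3 - 1) * 5 = 6.5%
f'c = 54 * (1 - 6.5/100)
= 50.49 MPa

50.49


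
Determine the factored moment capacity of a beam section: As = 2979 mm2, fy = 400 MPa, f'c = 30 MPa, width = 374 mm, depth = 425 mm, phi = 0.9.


a = As * fy / (0.85 * f'c * b)
= 2979 * 400 / (0.85 * 30 * 374)
= 124.945 mm
Mn = As * fy * (d - a/2) / 10^6
= 431.9878 kN-m
phi*Mn = 0.9 * 431.9878 = 388.79 kN-m

388.79


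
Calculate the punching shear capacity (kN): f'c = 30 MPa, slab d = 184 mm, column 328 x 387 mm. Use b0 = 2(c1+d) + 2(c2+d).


b0 = 2*(328 + 184) + 2*(387 + 184) = 2166 mm
Vc = 0.33 * sqrt(30) * 2166 * 184 / 1000
= 720.36 kN

720.36


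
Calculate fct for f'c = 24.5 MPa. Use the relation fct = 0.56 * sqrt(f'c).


fct = 0.56 * sqrt(24.5)
= 0.56 * 4.95
= 2.772 MPa

2.772


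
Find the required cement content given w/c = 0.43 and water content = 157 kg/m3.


Cement = water / (w/c)
= 157 / 0.43
= 365.1 kg/m3

365.1


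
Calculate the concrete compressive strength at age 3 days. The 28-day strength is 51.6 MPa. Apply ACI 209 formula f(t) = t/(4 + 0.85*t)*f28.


f(3) = 3 / (4 + 0.85 * 3) * 51.6
= 3 / 6.55 * 51.6
= 23.63 MPa

23.63


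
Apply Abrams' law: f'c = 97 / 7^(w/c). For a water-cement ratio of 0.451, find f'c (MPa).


f'c = 97 / 7^0.451
= 97 / 2.405
= 40.33 MPa

40.33


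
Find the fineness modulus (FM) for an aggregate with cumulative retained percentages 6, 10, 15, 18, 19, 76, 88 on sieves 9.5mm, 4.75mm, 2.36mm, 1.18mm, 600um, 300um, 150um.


FM = sum(cumulative % retained) / 100
= 232 / 100
= 2.32

2.32


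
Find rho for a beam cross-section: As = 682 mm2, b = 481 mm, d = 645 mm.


rho = As / (b * d)
= 682 / (481 * 645)
= 0.0022

0.0022


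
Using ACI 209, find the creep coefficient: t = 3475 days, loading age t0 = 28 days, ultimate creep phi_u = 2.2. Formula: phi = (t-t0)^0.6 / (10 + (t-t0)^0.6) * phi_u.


dt = 3475 - 28 = 3447
phi = 3447^0.6 / (10 + 3447^0.6) * 2.2
= 2.046

2.046


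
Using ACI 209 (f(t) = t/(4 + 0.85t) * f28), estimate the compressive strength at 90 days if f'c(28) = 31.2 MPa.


f(90) = 90 / (4 + 0.85 * 90) * 31.2
= 90 / 80.5 * 31.2
= 34.88 MPa

34.88


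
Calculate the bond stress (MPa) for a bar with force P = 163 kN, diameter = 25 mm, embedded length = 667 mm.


u = P / (pi * db * ld)
= 163 * 1000 / (pi * 25 * 667)
= 3.112 MPa

3.112


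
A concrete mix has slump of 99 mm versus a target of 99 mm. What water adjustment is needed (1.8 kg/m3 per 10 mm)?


Difference = 99 - 99 = 0 mm
Water adjustment = 0 * 1.8 / 10 = 0.0 kg/m3

0.0


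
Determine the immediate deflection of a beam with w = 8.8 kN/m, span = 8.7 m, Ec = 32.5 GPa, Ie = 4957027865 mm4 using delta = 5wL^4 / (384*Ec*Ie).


Convert: L = 8.7 m = 8700 mm, Ec = 32.5 GPa = 32500 MPa
delta = 5 * 8.8 * 8700^4 / (384 * 32500 * 4957027865)
= 4.07 mm

4.07


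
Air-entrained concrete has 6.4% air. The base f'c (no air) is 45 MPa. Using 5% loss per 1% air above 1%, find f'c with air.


Strength loss = (6.4 - 1) * 5 = 27.0%
f'c = 45 * (1 - 27.0/100)
= 32.85 MPa

32.85


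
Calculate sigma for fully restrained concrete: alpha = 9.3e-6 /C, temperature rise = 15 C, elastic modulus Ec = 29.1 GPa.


sigma = alpha * dT * Ec
= 9.3e-6 * 15 * 29.1 * 1000
= 4.059 MPa

4.059


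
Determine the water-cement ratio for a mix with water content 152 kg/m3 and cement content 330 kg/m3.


w/c = water / cement
w/c = 152 / 330 = 0.461

0.461


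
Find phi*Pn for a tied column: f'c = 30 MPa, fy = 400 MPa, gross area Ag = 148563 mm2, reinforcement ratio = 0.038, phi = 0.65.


Ast = rho * Ag = 0.038 * 148563 = 5645.394 mm2
phi*Pn = 0.65 * 0.80 * (0.85 * 30 * (148563 - 5645.394) + 400 * 5645.394) / 1000
= 3069.33 kN

3069.33


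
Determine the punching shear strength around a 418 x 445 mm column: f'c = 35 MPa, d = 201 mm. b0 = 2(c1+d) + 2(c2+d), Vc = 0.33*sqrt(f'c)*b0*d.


b0 = 2*(418 + 201) + 2*(445 + 201) = 2530 mm
Vc = 0.33 * sqrt(35) * 2530 * 201 / 1000
= 992.81 kN

992.81


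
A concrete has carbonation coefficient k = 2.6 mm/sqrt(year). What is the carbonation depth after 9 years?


depth = k * sqrt(t)
= 2.6 * sqrt(9)
= 7.8 mm

7.8


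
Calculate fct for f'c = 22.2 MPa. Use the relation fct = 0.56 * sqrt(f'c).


fct = 0.56 * sqrt(22.2)
= 0.56 * 4.712
= 2.639 MPa

2.639


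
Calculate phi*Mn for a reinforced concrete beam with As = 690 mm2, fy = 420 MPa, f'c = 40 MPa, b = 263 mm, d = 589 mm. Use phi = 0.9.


a = As * fy / (0.85 * f'c * b)
= 690 * 420 / (0.85 * 40 * 263)
= 32.4089 mm
Mn = As * fy * (d - a/2) / 10^6
= 165.9962 kN-m
phi*Mn = 0.9 * 165.9962 = 149.4 kN-m

149.4


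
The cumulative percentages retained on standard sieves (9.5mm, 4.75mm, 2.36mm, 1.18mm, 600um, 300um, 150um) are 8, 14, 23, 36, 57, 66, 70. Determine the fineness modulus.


FM = sum(cumulative % retained) / 100
= 274 / 100
= 2.74

2.74


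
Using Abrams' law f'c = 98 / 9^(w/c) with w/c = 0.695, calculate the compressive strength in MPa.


f'c = 98 / 9^0.695
= 98 / 4.605
= 21.28 MPa

21.28


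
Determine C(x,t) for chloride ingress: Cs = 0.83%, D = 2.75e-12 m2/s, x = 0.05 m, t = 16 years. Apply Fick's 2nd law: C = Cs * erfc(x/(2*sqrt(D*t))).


t_seconds = 16 * 365.25 * 24 * 3600 = 504921600.0 s
arg = 0.05 / (2 * sqrt(2.75e-12 * 504921600.0))
= 0.6709
erfc(0.6709) = 0.3427
C = 0.83 * 0.3427 = 0.2845%

0.2845


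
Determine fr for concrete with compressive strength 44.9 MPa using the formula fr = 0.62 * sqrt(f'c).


fr = 0.62 * sqrt(44.9)
= 4.154 MPa

4.154


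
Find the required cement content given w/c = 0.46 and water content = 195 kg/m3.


Cement = water / (w/c)
= 195 / 0.46
= 423.9 kg/m3

423.9


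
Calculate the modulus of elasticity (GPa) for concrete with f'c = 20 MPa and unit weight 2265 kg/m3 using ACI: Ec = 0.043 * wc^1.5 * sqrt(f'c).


Ec = 0.043 * 2265^1.5 * sqrt(20) / 1000
= 20.73 GPa

20.73


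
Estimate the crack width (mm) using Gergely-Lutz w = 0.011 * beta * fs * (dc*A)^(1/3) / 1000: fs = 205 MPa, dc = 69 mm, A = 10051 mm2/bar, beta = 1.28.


w = 0.011 * beta * fs * (dc * A)^(1/3) / 1000
= 0.011 * 1.28 * 205 * (69 * 10051)^(1/3) / 1000
= 0.255 mm

0.255


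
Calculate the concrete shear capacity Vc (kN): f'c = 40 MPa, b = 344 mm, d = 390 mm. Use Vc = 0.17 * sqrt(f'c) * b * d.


Vc = 0.17 * sqrt(40) * 344 * 390 / 1000
= 144.25 kN

144.25


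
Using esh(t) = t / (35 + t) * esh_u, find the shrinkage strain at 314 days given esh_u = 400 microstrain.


esh(314) = 314 / (35 + 314) * 400
= 314 / 349 * 400
= 359.9 microstrain

359.9


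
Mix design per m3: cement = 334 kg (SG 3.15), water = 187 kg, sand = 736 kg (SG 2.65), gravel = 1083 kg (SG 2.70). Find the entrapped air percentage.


Vol cement = 334 / (3.15 * 1000) = 0.106032 m3
Vol water = 187 / 1000 = 0.187 m3
Vol sand = 736 / (2.65 * 1000) = 0.277736 m3
Vol gravel = 1083 / (2.70 * 1000) = 0.401111 m3
Total solid + water volume = 0.971879 m3
Air = (1 - 0.971879) * 100 = 2.81%

2.81


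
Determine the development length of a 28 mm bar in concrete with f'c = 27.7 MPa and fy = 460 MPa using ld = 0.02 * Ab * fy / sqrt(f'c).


Ab = pi * 28^2 / 4 = 615.752 mm2
ld = 0.02 * 615.752 * 460 / sqrt(27.7)
= 1076.4 mm

1076.4


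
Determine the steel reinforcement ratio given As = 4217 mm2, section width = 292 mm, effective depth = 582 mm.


rho = As / (b * d)
= 4217 / (292 * 582)
= 0.0248

0.0248


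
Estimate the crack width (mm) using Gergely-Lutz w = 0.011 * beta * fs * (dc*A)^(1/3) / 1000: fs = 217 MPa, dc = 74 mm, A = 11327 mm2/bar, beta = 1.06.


w = 0.011 * beta * fs * (dc * A)^(1/3) / 1000
= 0.011 * 1.06 * 217 * (74 * 11327)^(1/3) / 1000
= 0.239 mm

0.239


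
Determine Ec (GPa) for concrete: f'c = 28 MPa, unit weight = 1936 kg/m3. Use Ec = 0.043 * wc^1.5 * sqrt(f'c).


Ec = 0.043 * 1936^1.5 * sqrt(28) / 1000
= 19.38 GPa

19.38


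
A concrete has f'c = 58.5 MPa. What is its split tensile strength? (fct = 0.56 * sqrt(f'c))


fct = 0.56 * sqrt(58.5)
= 0.56 * 7.649
= 4.283 MPa

4.283


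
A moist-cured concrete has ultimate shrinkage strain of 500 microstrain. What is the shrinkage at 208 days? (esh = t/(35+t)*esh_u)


esh(208) = 208 / (35 + 208) * 500
= 208 / 243 * 500
= 428.0 microstrain

428.0


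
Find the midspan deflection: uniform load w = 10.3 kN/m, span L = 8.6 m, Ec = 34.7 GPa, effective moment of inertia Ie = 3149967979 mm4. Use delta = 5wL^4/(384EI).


Convert: L = 8.6 m = 8600 mm, Ec = 34.7 GPa = 34700 MPa
delta = 5 * 10.3 * 8600^4 / (384 * 34700 * 3149967979)
= 6.71 mm

6.71


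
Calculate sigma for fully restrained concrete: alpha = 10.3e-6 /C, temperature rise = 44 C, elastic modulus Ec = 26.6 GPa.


sigma = alpha * dT * Ec
= 10.3e-6 * 44 * 26.6 * 1000
= 12.055 MPa

12.055


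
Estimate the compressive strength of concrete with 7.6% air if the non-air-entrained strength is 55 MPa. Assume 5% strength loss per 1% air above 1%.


Strength loss = (7.6 - 1) * 5 = 33.0%
f'c = 55 * (1 - 33.0/100)
= 36.85 MPa

36.85


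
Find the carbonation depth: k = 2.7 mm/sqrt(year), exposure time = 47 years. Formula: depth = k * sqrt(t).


depth = k * sqrt(t)
= 2.7 * sqrt(47)
= 18.51 mm

18.51


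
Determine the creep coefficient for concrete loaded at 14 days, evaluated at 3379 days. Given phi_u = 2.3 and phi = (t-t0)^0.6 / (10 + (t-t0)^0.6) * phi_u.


dt = 3379 - 14 = 3365
phi = 3365^0.6 / (10 + 3365^0.6) * 2.3
= 2.137

2.137


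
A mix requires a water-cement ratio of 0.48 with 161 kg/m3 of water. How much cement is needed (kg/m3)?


Cement = water / (w/c)
= 161 / 0.48
= 335.4 kg/m3

335.4


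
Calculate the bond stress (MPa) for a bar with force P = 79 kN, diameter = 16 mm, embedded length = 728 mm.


u = P / (pi * db * ld)
= 79 * 1000 / (pi * 16 * 728)
= 2.159 MPa

2.159


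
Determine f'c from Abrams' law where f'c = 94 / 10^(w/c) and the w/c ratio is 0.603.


f'c = 94 / 10^0.603
= 94 / 4.009
= 23.45 MPa

23.45


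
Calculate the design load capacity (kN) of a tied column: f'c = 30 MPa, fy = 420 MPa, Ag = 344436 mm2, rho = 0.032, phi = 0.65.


Ast = rho * Ag = 0.032 * 344436 = 11021.952 mm2
phi*Pn = 0.65 * 0.80 * (0.85 * 30 * (344436 - 11021.952) + 420 * 11021.952) / 1000
= 6828.26 kN

6828.26


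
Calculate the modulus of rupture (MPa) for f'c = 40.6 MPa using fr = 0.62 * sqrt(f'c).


fr = 0.62 * sqrt(40.6)
= 3.951 MPa

3.951
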